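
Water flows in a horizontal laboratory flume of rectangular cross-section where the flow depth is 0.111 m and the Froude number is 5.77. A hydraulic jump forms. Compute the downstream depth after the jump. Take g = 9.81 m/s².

Fr₁ = 5.77 (given).
Sequent-depth ratio: y₂/y₁ = ½[√(1 + 8Fr₁²) − 1] = ½[√267.3 − 1] = 7.68.
y₂ = 7.68 × 0.111 = 0.852 m.

y₂ = 0.852 m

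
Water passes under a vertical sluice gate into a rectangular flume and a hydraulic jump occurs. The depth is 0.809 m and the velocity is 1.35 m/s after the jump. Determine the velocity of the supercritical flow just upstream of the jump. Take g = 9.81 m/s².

Fr₂ = V₂/√(g·y₂) = 1.35/√(9.81×0.809) = 0.479.
The Bélanger relation is symmetric: y₁/y₂ = ½[√(1 + 8Fr₂²) − 1] = ½[√2.837 − 1] = 0.342.
y₁ = 0.342 × 0.809 = 0.277 m.
V₁ = q/y₁ = 1.09/0.277 = 3.95 m/s.

V₁ = 3.95 m/s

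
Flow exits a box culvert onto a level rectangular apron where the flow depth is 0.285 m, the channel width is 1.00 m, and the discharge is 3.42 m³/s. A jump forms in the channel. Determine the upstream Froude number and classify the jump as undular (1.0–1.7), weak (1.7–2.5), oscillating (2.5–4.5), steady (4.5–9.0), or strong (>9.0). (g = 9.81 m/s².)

q = Q/b = 3.42/1.00 = 3.42 m²/s; V₁ = q/y₁ = 12.0 m/s. Fr₁ = V₁/√(g·y₁) = 7.18.
Fr₁ = 7.18 lies in the steady range.

Fr₁ = 7.18; steady jump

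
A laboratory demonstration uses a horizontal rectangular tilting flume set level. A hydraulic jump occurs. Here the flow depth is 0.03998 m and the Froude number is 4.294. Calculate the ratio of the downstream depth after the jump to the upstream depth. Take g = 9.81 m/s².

Fr₁ = 4.294 (given).
From the momentum equation for a rectangular channel, y₂/y₁ = ½[√(1 + 8Fr₁²) − 1] = ½[√148.51 − 1] = 5.593.

y₂/y₁ = 5.593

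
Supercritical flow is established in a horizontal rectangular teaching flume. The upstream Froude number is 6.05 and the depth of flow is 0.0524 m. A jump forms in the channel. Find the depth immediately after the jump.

y₂ = 0.423 m

Fr₁ = 6.05 (given).
From the momentum equation for a rectangular channel, y₂/y₁ = ½[√(1 + 8Fr₁²) − 1] = ½[√293.8 − 1] = 8.07.
y₂ = 8.07 × 0.0524 = 0.423 m.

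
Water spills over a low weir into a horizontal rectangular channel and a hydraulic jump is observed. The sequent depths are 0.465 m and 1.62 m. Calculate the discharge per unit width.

For a rectangular channel the momentum equation gives q² = ½·g·y₁·y₂·(y₁ + y₂) = ½×9.81×0.465×1.62×2.08 = 7.70.
q = √7.70 = 2.78 m²/s.

q = 2.78 m²/s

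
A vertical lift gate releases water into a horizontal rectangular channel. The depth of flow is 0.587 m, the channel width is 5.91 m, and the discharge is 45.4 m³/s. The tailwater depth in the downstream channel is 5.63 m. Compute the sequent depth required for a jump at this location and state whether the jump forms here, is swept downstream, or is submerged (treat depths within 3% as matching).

y₂ = 4.24 m; the jump is submerged

q = Q/b = 45.4/5.91 = 7.68 m²/s; V₁ = q/y₁ = 13.1 m/s. Fr₁ = V₁/√(g·y₁) = 5.45.
Sequent-depth ratio: y₂/y₁ = ½[√(1 + 8Fr₁²) − 1] = ½[√238.9 − 1] = 7.23.
y₂ = 7.23 × 0.587 = 4.24 m.
Tailwater y_tw = 5.63 m: y_tw > y₂, so the jump is submerged.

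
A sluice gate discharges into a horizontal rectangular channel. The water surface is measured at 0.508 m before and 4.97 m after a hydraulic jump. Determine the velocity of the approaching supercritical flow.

For a rectangular channel the momentum equation gives q² = ½·g·y₁·y₂·(y₁ + y₂) = ½×9.81×0.508×4.97×5.48 = 67.8.
q = √67.8 = 8.24 m²/s.
V₁ = q/y₁ = 8.24/0.508 = 16.2 m/s.

V₁ = 16.2 m/s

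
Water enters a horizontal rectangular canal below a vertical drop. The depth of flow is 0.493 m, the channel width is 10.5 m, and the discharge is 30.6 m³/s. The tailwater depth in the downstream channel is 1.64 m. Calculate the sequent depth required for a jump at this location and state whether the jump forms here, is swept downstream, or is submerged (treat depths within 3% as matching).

y₂ = 1.64 m; the jump forms here

q = Q/b = 30.6/10.5 = 2.91 m²/s; V₁ = q/y₁ = 5.91 m/s. Fr₁ = V₁/√(g·y₁) = 2.69.
Conjugate-depth relation: y₂/y₁ = ½[√(1 + 8Fr₁²) − 1] = ½[√58.80 − 1] = 3.33.
y₂ = 3.33 × 0.493 = 1.64 m.
Tailwater y_tw = 1.64 m: y_tw ≈ y₂, so the jump forms here.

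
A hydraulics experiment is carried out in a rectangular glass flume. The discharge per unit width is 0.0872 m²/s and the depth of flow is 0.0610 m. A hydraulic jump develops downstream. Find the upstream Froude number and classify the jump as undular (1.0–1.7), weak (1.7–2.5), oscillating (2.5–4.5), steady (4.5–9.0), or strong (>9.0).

Fr₁ = 1.85; weak jump

V₁ = q/y₁ = 0.0872/0.0610 = 1.43 m/s. Fr₁ = V₁/√(g·y₁) = 1.43/√(9.81×0.0610) = 1.85.
Fr₁ = 1.85 lies in the weak range.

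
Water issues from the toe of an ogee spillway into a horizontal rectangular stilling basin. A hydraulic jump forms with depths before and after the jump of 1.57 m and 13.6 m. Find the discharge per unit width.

For a rectangular channel the momentum equation gives q² = ½·g·y₁·y₂·(y₁ + y₂) = ½×9.81×1.57×13.6×15.2 = 1589.
q = √1589 = 39.9 m²/s.

q = 39.9 m²/s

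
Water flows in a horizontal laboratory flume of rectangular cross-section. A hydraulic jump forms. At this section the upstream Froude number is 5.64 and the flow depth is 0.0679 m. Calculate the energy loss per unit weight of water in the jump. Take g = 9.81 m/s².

Fr₁ = 5.64 (given).
Conjugate-depth relation: y₂/y₁ = ½[√(1 + 8Fr₁²) − 1] = ½[√255.5 − 1] = 7.49.
y₂ = 7.49 × 0.0679 = 0.509 m.
V₁ = Fr₁·√(g·y₁) = 5.64×√(9.81×0.0679) = 4.60 m/s; q = V₁·y₁ = 0.313 m²/s. V₂ = q/y₂ = 0.313/0.509 = 0.614 m/s. E₁ = y₁ + V₁²/2g = 1.15 m; E₂ = y₂ + V₂²/2g = 0.528 m. ΔE = E₁ − E₂ = 0.620 m.

ΔE = 0.620 m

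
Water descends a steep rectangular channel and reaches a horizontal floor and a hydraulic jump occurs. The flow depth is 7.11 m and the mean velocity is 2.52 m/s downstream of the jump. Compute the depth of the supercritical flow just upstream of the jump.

y₁ = 1.12 m

Fr₂ = V₂/√(g·y₂) = 2.52/√(9.81×7.11) = 0.302.
Applying the sequent-depth relation in reverse, y₁/y₂ = ½[√(1 + 8Fr₂²) − 1] = ½[√1.728 − 1] = 0.157.
y₁ = 0.157 × 7.11 = 1.12 m.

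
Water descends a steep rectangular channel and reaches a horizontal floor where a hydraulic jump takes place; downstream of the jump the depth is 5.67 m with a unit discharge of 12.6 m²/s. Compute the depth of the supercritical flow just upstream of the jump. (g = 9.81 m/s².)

y₁ = 0.873 m

V₂ = q/y₂ = 12.6/5.67 = 2.22 m/s; Fr₂ = V₂/√(g·y₂) = 0.298.
Applying the sequent-depth relation in reverse, y₁/y₂ = ½[√(1 + 8Fr₂²) − 1] = ½[√1.710 − 1] = 0.154.
y₁ = 0.154 × 5.67 = 0.873 m.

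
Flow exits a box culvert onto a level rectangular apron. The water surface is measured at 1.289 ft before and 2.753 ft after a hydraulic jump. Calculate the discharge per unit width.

q = 15.20 ft²/s

For a rectangular channel the momentum equation gives q² = ½·g·y₁·y₂·(y₁ + y₂) = ½×32.2×1.289×2.753×4.042 = 230.9.
q = √230.9 = 15.20 ft²/s.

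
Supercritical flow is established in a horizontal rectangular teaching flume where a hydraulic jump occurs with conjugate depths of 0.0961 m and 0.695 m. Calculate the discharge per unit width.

For a rectangular channel the momentum equation gives q² = ½·g·y₁·y₂·(y₁ + y₂) = ½×9.81×0.0961×0.695×0.791 = 0.259.
q = √0.259 = 0.509 m²/s.

q = 0.509 m²/s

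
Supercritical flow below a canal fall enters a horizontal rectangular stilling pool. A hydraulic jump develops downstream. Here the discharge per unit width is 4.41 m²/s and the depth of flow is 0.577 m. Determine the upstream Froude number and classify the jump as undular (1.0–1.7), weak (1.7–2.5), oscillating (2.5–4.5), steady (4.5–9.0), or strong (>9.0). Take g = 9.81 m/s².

V₁ = q/y₁ = 4.41/0.577 = 7.64 m/s. Fr₁ = V₁/√(g·y₁) = 7.64/√(9.81×0.577) = 3.21.
Fr₁ = 3.21 lies in the oscillating range.

Fr₁ = 3.21; oscillating jump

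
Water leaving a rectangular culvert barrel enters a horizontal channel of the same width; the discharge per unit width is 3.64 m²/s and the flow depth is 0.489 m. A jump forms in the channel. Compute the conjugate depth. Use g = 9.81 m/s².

V₁ = q/y₁ = 3.64/0.489 = 7.44 m/s. Fr₁ = V₁/√(g·y₁) = 7.44/√(9.81×0.489) = 3.40.
Sequent-depth ratio: y₂/y₁ = ½[√(1 + 8Fr₁²) − 1] = ½[√93.41 − 1] = 4.33.
y₂ = 4.33 × 0.489 = 2.12 m.

y₂ = 2.12 m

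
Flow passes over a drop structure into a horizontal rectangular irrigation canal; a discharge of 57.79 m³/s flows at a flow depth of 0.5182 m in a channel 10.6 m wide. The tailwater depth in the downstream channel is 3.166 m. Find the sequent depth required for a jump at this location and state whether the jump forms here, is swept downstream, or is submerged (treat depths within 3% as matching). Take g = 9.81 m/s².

y₂ = 3.170 m; the jump forms here

q = Q/b = 57.79/10.6 = 5.452 m²/s; V₁ = q/y₁ = 10.52 m/s. Fr₁ = V₁/√(g·y₁) = 4.666.
Bélanger equation: y₂/y₁ = ½[√(1 + 8Fr₁²) − 1] = ½[√175.19 − 1] = 6.118.
y₂ = 6.118 × 0.5182 = 3.170 m.
Tailwater y_tw = 3.166 m: y_tw ≈ y₂, so the jump forms here.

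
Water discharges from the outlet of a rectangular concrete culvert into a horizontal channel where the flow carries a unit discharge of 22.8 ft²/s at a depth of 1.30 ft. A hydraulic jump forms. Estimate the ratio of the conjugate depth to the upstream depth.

V₁ = q/y₁ = 22.8/1.30 = 17.5 ft/s. Fr₁ = V₁/√(g·y₁) = 17.5/√(32.2×1.30) = 2.71.
From the momentum equation for a rectangular channel, y₂/y₁ = ½[√(1 + 8Fr₁²) − 1] = ½[√59.79 − 1] = 3.37.

y₂/y₁ = 3.37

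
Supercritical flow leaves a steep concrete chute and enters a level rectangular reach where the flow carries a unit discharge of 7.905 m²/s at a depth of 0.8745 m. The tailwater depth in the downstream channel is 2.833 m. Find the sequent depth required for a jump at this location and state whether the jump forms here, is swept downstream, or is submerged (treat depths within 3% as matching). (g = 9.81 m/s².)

y₂ = 3.405 m; the jump is swept downstream

V₁ = q/y₁ = 7.905/0.8745 = 9.039 m/s. Fr₁ = V₁/√(g·y₁) = 9.039/√(9.81×0.8745) = 3.086.
Conjugate-depth relation: y₂/y₁ = ½[√(1 + 8Fr₁²) − 1] = ½[√77.198 − 1] = 3.893.
y₂ = 3.893 × 0.8745 = 3.405 m.
Tailwater y_tw = 2.833 m: y_tw < y₂, so the jump is swept downstream.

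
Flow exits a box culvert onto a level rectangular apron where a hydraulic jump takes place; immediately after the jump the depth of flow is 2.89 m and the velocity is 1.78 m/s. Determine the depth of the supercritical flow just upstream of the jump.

Fr₂ = V₂/√(g·y₂) = 1.78/√(9.81×2.89) = 0.334.
Since the conjugate-depth ratio holds either way, y₁/y₂ = ½[√(1 + 8Fr₂²) − 1] = ½[√1.894 − 1] = 0.188.
y₁ = 0.188 × 2.89 = 0.544 m.

y₁ = 0.544 m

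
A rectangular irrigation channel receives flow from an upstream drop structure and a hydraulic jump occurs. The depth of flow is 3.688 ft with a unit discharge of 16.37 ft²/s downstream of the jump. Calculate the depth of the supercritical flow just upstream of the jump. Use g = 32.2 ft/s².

V₂ = q/y₂ = 16.37/3.688 = 4.439 ft/s; Fr₂ = V₂/√(g·y₂) = 0.4073.
Applying the sequent-depth relation in reverse, y₁/y₂ = ½[√(1 + 8Fr₂²) − 1] = ½[√2.3273 − 1] = 0.2628.
y₁ = 0.2628 × 3.688 = 0.9691 ft.

y₁ = 0.9691 ft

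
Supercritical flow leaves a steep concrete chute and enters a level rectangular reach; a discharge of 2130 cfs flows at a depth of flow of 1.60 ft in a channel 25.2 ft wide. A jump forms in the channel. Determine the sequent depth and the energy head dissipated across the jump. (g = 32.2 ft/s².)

y₂ = 15.9 ft; ΔE = 28.6 ft

q = Q/b = 2130/25.2 = 84.5 ft²/s; V₁ = q/y₁ = 52.8 ft/s. Fr₁ = V₁/√(g·y₁) = 7.36.
Sequent-depth ratio: y₂/y₁ = ½[√(1 + 8Fr₁²) − 1] = ½[√434.3 − 1] = 9.92.
y₂ = 9.92 × 1.60 = 15.9 ft.
Head loss: ΔE = (y₂ − y₁)³/(4y₁y₂) = (15.9 − 1.60)³/(4×1.60×15.9) = 2908/102 = 28.6 ft.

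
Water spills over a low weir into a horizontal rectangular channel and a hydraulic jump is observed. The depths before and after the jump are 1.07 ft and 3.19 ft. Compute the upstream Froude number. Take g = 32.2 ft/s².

For a rectangular channel the momentum equation gives q² = ½·g·y₁·y₂·(y₁ + y₂) = ½×32.2×1.07×3.19×4.26 = 234.
q = √234 = 15.3 ft²/s.
V₁ = q/y₁ = 14.3 ft/s; Fr₁ = V₁/√(g·y₁) = 2.44.

Fr₁ = 2.44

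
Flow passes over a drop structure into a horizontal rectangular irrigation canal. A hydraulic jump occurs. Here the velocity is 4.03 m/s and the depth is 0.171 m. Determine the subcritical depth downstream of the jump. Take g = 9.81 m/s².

Fr₁ = V₁/√(g·y₁) = 4.03/√(9.81×0.171) = 3.11.
Conjugate-depth relation: y₂/y₁ = ½[√(1 + 8Fr₁²) − 1] = ½[√78.45 − 1] = 3.93.
y₂ = 3.93 × 0.171 = 0.672 m.

y₂ = 0.672 m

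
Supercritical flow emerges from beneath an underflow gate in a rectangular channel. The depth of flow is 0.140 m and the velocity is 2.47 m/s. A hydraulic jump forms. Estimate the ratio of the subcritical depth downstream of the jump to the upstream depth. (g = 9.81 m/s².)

Fr₁ = V₁/√(g·y₁) = 2.47/√(9.81×0.140) = 2.11.
Conjugate-depth relation: y₂/y₁ = ½[√(1 + 8Fr₁²) − 1] = ½[√36.54 − 1] = 2.52.

y₂/y₁ = 2.52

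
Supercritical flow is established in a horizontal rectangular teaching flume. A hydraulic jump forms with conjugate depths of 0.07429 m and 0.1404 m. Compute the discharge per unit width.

For a rectangular channel the momentum equation gives q² = ½·g·y₁·y₂·(y₁ + y₂) = ½×9.81×0.07429×0.1404×0.2147 = 0.01098.
q = √0.01098 = 0.1048 m²/s.

q = 0.1048 m²/s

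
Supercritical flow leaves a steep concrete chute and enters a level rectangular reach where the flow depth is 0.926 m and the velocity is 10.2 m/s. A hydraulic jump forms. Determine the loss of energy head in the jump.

ΔE = 1.95 m

Fr₁ = V₁/√(g·y₁) = 10.2/√(9.81×0.926) = 3.38.
By Bélanger, y₂/y₁ = ½[√(1 + 8Fr₁²) − 1] = ½[√92.62 − 1] = 4.31.
y₂ = 4.31 × 0.926 = 3.99 m.
Head loss: ΔE = (y₂ − y₁)³/(4y₁y₂) = (3.99 − 0.926)³/(4×0.926×3.99) = 28.8/14.8 = 1.95 m.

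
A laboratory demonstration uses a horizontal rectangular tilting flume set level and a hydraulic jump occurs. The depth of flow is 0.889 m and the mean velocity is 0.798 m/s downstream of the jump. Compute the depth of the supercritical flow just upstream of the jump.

Fr₂ = V₂/√(g·y₂) = 0.798/√(9.81×0.889) = 0.270.
Since the conjugate-depth ratio holds either way, y₁/y₂ = ½[√(1 + 8Fr₂²) − 1] = ½[√1.584 − 1] = 0.129.
y₁ = 0.129 × 0.889 = 0.115 m.

y₁ = 0.115 m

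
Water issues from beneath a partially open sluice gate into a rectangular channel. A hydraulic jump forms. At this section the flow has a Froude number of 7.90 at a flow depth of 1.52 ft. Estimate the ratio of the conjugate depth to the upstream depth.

Fr₁ = 7.90 (given).
Conjugate-depth relation: y₂/y₁ = ½[√(1 + 8Fr₁²) − 1] = ½[√500.3 − 1] = 10.7.

y₂/y₁ = 10.7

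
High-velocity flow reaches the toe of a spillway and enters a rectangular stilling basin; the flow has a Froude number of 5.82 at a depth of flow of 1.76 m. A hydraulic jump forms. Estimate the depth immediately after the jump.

Fr₁ = 5.82 (given).
Bélanger equation: y₂/y₁ = ½[√(1 + 8Fr₁²) − 1] = ½[√272.0 − 1] = 7.75.
y₂ = 7.75 × 1.76 = 13.6 m.

y₂ = 13.6 m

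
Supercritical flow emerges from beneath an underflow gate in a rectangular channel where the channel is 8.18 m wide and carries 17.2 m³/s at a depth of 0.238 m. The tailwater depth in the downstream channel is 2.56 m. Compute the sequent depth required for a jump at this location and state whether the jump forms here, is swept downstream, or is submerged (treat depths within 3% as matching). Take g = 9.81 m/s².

q = Q/b = 17.2/8.18 = 2.10 m²/s; V₁ = q/y₁ = 8.83 m/s. Fr₁ = V₁/√(g·y₁) = 5.78.
From the momentum equation for a rectangular channel, y₂/y₁ = ½[√(1 + 8Fr₁²) − 1] = ½[√268.4 − 1] = 7.69.
y₂ = 7.69 × 0.238 = 1.83 m.
Tailwater y_tw = 2.56 m: y_tw > y₂, so the jump is submerged.

y₂ = 1.83 m; the jump is submerged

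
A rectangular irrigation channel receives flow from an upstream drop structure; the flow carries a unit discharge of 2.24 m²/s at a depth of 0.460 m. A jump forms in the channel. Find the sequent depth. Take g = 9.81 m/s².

V₁ = q/y₁ = 2.24/0.460 = 4.87 m/s. Fr₁ = V₁/√(g·y₁) = 4.87/√(9.81×0.460) = 2.29.
From the momentum equation for a rectangular channel, y₂/y₁ = ½[√(1 + 8Fr₁²) − 1] = ½[√43.04 − 1] = 2.78.
y₂ = 2.78 × 0.460 = 1.28 m.

y₂ = 1.28 m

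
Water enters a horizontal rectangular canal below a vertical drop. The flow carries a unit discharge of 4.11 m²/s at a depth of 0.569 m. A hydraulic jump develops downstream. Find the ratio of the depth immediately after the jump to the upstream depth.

V₁ = q/y₁ = 4.11/0.569 = 7.22 m/s. Fr₁ = V₁/√(g·y₁) = 7.22/√(9.81×0.569) = 3.06.
Conjugate-depth relation: y₂/y₁ = ½[√(1 + 8Fr₁²) − 1] = ½[√75.78 − 1] = 3.85.

y₂/y₁ = 3.85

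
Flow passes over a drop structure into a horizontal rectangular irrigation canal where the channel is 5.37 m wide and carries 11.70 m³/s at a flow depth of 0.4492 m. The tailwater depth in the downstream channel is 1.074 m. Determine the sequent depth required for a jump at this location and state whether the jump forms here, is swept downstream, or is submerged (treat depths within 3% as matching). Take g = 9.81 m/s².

q = Q/b = 11.70/5.37 = 2.179 m²/s; V₁ = q/y₁ = 4.850 m/s. Fr₁ = V₁/√(g·y₁) = 2.311.
Bélanger equation: y₂/y₁ = ½[√(1 + 8Fr₁²) − 1] = ½[√43.710 − 1] = 2.806.
y₂ = 2.806 × 0.4492 = 1.260 m.
Tailwater y_tw = 1.074 m: y_tw < y₂, so the jump is swept downstream.

y₂ = 1.260 m; the jump is swept downstream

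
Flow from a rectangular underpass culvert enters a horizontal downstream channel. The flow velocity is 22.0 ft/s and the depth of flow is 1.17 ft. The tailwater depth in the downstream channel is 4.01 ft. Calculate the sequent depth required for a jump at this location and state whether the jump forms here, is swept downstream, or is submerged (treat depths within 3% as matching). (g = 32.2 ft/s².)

Fr₁ = V₁/√(g·y₁) = 22.0/√(32.2×1.17) = 3.58.
From the momentum equation for a rectangular channel, y₂/y₁ = ½[√(1 + 8Fr₁²) − 1] = ½[√103.8 − 1] = 4.59.
y₂ = 4.59 × 1.17 = 5.37 ft.
Tailwater y_tw = 4.01 ft: y_tw < y₂, so the jump is swept downstream.

y₂ = 5.37 ft; the jump is swept downstream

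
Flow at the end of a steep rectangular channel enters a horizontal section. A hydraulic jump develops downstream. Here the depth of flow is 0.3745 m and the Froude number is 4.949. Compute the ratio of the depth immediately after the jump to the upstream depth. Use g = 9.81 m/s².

Fr₁ = 4.949 (given).
Bélanger equation: y₂/y₁ = ½[√(1 + 8Fr₁²) − 1] = ½[√196.94 − 1] = 6.517.

y₂/y₁ = 6.517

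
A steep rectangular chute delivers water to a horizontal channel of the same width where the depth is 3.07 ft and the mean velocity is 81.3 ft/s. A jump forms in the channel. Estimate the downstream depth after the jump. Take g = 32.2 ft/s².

y₂ = 34.0 ft

Fr₁ = V₁/√(g·y₁) = 81.3/√(32.2×3.07) = 8.18.
Bélanger equation: y₂/y₁ = ½[√(1 + 8Fr₁²) − 1] = ½[√535.9 − 1] = 11.1.
y₂ = 11.1 × 3.07 = 34.0 ft.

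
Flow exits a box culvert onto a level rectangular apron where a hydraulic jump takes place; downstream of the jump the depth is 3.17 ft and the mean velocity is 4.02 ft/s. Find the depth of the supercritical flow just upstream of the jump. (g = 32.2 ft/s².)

y₁ = 0.801 ft

Fr₂ = V₂/√(g·y₂) = 4.02/√(32.2×3.17) = 0.398.
Since the conjugate-depth ratio holds either way, y₁/y₂ = ½[√(1 + 8Fr₂²) − 1] = ½[√2.267 − 1] = 0.253.
y₁ = 0.253 × 3.17 = 0.801 ft.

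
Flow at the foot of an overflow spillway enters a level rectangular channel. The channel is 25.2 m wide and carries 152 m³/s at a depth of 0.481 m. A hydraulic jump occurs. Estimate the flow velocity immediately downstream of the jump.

V₂ = 1.63 m/s

q = Q/b = 152/25.2 = 6.03 m²/s; V₁ = q/y₁ = 12.5 m/s. Fr₁ = V₁/√(g·y₁) = 5.77.
Sequent-depth ratio: y₂/y₁ = ½[√(1 + 8Fr₁²) − 1] = ½[√267.6 − 1] = 7.68.
y₂ = 7.68 × 0.481 = 3.69 m.
V₂ = q/y₂ = 6.03/3.69 = 1.63 m/s.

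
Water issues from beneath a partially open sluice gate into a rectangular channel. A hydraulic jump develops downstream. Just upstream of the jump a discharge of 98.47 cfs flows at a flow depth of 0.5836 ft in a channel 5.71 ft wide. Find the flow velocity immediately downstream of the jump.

V₂ = 3.228 ft/s

q = Q/b = 98.47/5.71 = 17.25 ft²/s; V₁ = q/y₁ = 29.55 ft/s. Fr₁ = V₁/√(g·y₁) = 6.817.
Conjugate-depth relation: y₂/y₁ = ½[√(1 + 8Fr₁²) − 1] = ½[√372.73 − 1] = 9.153.
y₂ = 9.153 × 0.5836 = 5.342 ft.
V₂ = q/y₂ = 17.25/5.342 = 3.228 ft/s.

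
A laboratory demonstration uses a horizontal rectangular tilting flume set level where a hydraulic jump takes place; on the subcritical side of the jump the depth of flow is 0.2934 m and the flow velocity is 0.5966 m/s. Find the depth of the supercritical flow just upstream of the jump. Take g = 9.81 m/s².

y₁ = 0.06021 m

Fr₂ = V₂/√(g·y₂) = 0.5966/√(9.81×0.2934) = 0.3517.
From the momentum equation (using Fr₂), y₁/y₂ = ½[√(1 + 8Fr₂²) − 1] = ½[√1.9893 − 1] = 0.2052.
y₁ = 0.2052 × 0.2934 = 0.06021 m.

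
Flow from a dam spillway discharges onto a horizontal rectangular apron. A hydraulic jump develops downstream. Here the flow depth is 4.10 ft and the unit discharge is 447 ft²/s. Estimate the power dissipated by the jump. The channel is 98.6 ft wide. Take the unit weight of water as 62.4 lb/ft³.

V₁ = q/y₁ = 447/4.10 = 109 ft/s. Fr₁ = V₁/√(g·y₁) = 109/√(32.2×4.10) = 9.49.
From the momentum equation for a rectangular channel, y₂/y₁ = ½[√(1 + 8Fr₁²) − 1] = ½[√721.3 − 1] = 12.9.
y₂ = 12.9 × 4.10 = 53.0 ft.
Head loss: ΔE = (y₂ − y₁)³/(4y₁y₂) = (53.0 − 4.10)³/(4×4.10×53.0) = 116973/869 = 135 ft.
Q = q·b = 447 × 98.6 = 44074 cfs. P = γ·Q·ΔE/550 = 62.4 × 44074 × 135 / 550 = 672856 hp.

P = 672856 hp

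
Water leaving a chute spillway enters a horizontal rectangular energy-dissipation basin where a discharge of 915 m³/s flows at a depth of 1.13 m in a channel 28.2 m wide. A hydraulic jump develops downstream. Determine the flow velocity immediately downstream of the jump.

V₂ = 2.45 m/s

q = Q/b = 915/28.2 = 32.4 m²/s; V₁ = q/y₁ = 28.7 m/s. Fr₁ = V₁/√(g·y₁) = 8.62.
Sequent-depth ratio: y₂/y₁ = ½[√(1 + 8Fr₁²) − 1] = ½[√596.0 − 1] = 11.7.
y₂ = 11.7 × 1.13 = 13.2 m.
V₂ = q/y₂ = 32.4/13.2 = 2.45 m/s.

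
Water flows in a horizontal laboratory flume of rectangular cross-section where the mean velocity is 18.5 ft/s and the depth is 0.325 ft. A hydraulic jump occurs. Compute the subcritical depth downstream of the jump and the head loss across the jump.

y₂ = 2.47 ft; ΔE = 3.08 ft

Fr₁ = V₁/√(g·y₁) = 18.5/√(32.2×0.325) = 5.72.
By Bélanger, y₂/y₁ = ½[√(1 + 8Fr₁²) − 1] = ½[√262.6 − 1] = 7.60.
y₂ = 7.60 × 0.325 = 2.47 ft.
Head loss: ΔE = (y₂ − y₁)³/(4y₁y₂) = (2.47 − 0.325)³/(4×0.325×2.47) = 9.88/3.21 = 3.08 ft.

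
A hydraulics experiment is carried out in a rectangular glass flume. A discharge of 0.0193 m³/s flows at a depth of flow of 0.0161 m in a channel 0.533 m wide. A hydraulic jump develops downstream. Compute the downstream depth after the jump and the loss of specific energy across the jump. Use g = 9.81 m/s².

q = Q/b = 0.0193/0.533 = 0.0362 m²/s; V₁ = q/y₁ = 2.25 m/s. Fr₁ = V₁/√(g·y₁) = 5.66.
From the momentum equation for a rectangular channel, y₂/y₁ = ½[√(1 + 8Fr₁²) − 1] = ½[√257.2 − 1] = 7.52.
y₂ = 7.52 × 0.0161 = 0.121 m.
Head loss: ΔE = (y₂ − y₁)³/(4y₁y₂) = (0.121 − 0.0161)³/(4×0.0161×0.121) = 0.00116/0.00780 = 0.148 m.

y₂ = 0.121 m; ΔE = 0.148 m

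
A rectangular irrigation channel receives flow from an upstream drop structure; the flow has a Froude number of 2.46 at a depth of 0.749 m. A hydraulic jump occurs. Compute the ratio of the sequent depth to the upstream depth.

y₂/y₁ = 3.01

Fr₁ = 2.46 (given).
Bélanger equation: y₂/y₁ = ½[√(1 + 8Fr₁²) − 1] = ½[√49.41 − 1] = 3.01.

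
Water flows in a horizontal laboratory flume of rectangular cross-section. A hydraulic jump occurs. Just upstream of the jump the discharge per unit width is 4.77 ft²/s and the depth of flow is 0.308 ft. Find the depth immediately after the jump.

y₂ = 1.99 ft

V₁ = q/y₁ = 4.77/0.308 = 15.5 ft/s. Fr₁ = V₁/√(g·y₁) = 15.5/√(32.2×0.308) = 4.92.
Conjugate-depth relation: y₂/y₁ = ½[√(1 + 8Fr₁²) − 1] = ½[√194.5 − 1] = 6.47.
y₂ = 6.47 × 0.308 = 1.99 ft.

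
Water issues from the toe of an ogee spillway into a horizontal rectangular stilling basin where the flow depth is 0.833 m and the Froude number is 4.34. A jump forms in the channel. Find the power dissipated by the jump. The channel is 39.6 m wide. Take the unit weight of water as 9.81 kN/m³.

Fr₁ = 4.34 (given).
From the momentum equation for a rectangular channel, y₂/y₁ = ½[√(1 + 8Fr₁²) − 1] = ½[√151.7 − 1] = 5.66.
y₂ = 5.66 × 0.833 = 4.71 m.
V₁ = Fr₁·√(g·y₁) = 4.34×√(9.81×0.833) = 12.4 m/s; q = V₁·y₁ = 10.3 m²/s. V₂ = q/y₂ = 10.3/4.71 = 2.19 m/s. E₁ = y₁ + V₁²/2g = 8.68 m; E₂ = y₂ + V₂²/2g = 4.96 m. ΔE = E₁ − E₂ = 3.72 m.
Q = q·b = 10.3 × 39.6 = 409 m³/s. P = γ·Q·ΔE = 9.81 × 409 × 3.72 = 14934 kW.

P = 14934 kW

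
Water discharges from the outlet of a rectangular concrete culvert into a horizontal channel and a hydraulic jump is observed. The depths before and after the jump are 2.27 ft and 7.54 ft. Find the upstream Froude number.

Fr₁ = 2.68

For a rectangular channel the momentum equation gives q² = ½·g·y₁·y₂·(y₁ + y₂) = ½×32.2×2.27×7.54×9.81 = 2703.
q = √2703 = 52.0 ft²/s.
V₁ = q/y₁ = 22.9 ft/s; Fr₁ = V₁/√(g·y₁) = 2.68.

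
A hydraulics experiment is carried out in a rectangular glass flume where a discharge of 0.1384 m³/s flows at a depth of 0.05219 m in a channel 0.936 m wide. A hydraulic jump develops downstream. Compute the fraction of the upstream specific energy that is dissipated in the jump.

ΔE/E₁ = 0.387 (38.7%)

q = Q/b = 0.1384/0.936 = 0.1479 m²/s; V₁ = q/y₁ = 2.833 m/s. Fr₁ = V₁/√(g·y₁) = 3.960.
Bélanger equation: y₂/y₁ = ½[√(1 + 8Fr₁²) − 1] = ½[√126.42 − 1] = 5.122.
y₂ = 5.122 × 0.05219 = 0.2673 m.
E₁ = y₁ + V₁²/2g = 0.4613 m. ΔE = (y₂ − y₁)³/(4y₁y₂) = 0.1784 m. ΔE/E₁ = 0.1784/0.4613 = 0.387.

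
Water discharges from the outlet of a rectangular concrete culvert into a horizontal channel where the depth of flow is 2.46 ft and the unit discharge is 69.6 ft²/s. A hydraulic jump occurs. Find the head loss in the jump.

ΔE = 4.22 ft

V₁ = q/y₁ = 69.6/2.46 = 28.3 ft/s. Fr₁ = V₁/√(g·y₁) = 28.3/√(32.2×2.46) = 3.18.
From the momentum equation for a rectangular channel, y₂/y₁ = ½[√(1 + 8Fr₁²) − 1] = ½[√81.84 − 1] = 4.02.
y₂ = 4.02 × 2.46 = 9.90 ft.
Head loss: ΔE = (y₂ − y₁)³/(4y₁y₂) = (9.90 − 2.46)³/(4×2.46×9.90) = 411/97.4 = 4.22 ft.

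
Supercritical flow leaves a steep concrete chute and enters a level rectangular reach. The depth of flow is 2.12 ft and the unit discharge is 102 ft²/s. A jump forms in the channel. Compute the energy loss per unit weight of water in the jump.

ΔE = 21.0 ft

V₁ = q/y₁ = 102/2.12 = 48.1 ft/s. Fr₁ = V₁/√(g·y₁) = 48.1/√(32.2×2.12) = 5.82.
Sequent-depth ratio: y₂/y₁ = ½[√(1 + 8Fr₁²) − 1] = ½[√272.3 − 1] = 7.75.
y₂ = 7.75 × 2.12 = 16.4 ft.
V₂ = q/y₂ = 102/16.4 = 6.21 ft/s. E₁ = y₁ + V₁²/2g = 38.1 ft; E₂ = y₂ + V₂²/2g = 17.0 ft. ΔE = E₁ − E₂ = 21.0 ft.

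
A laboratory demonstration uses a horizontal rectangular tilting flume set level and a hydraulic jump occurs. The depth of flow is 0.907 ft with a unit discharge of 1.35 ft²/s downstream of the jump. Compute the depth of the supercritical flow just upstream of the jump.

y₁ = 0.121 ft

V₂ = q/y₂ = 1.35/0.907 = 1.49 ft/s; Fr₂ = V₂/√(g·y₂) = 0.275.
The Bélanger relation is symmetric: y₁/y₂ = ½[√(1 + 8Fr₂²) − 1] = ½[√1.607 − 1] = 0.134.
y₁ = 0.134 × 0.907 = 0.121 ft.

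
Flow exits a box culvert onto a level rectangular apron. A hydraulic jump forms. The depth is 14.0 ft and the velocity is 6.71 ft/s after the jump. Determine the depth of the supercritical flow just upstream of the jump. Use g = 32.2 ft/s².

y₁ = 2.39 ft

Fr₂ = V₂/√(g·y₂) = 6.71/√(32.2×14.0) = 0.316.
Since the conjugate-depth ratio holds either way, y₁/y₂ = ½[√(1 + 8Fr₂²) − 1] = ½[√1.799 − 1] = 0.171.
y₁ = 0.171 × 14.0 = 2.39 ft.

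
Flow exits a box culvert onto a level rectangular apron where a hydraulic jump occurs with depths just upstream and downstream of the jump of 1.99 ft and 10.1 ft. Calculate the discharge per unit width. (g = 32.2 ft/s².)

q = 62.5 ft²/s

For a rectangular channel the momentum equation gives q² = ½·g·y₁·y₂·(y₁ + y₂) = ½×32.2×1.99×10.1×12.1 = 3912.
q = √3912 = 62.5 ft²/s.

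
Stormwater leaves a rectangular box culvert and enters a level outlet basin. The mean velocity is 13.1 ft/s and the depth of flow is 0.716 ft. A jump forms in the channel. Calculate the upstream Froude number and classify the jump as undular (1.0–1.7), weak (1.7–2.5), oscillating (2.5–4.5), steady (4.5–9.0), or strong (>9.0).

Fr₁ = 2.73; oscillating jump

Fr₁ = V₁/√(g·y₁) = 13.1/√(32.2×0.716) = 2.73.
Fr₁ = 2.73 lies in the oscillating range.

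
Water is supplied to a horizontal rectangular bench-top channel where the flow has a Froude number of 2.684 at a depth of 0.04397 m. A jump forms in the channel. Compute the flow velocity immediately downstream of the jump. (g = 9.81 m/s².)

Fr₁ = 2.684 (given).
From the momentum equation for a rectangular channel, y₂/y₁ = ½[√(1 + 8Fr₁²) − 1] = ½[√58.631 − 1] = 3.329.
y₂ = 3.329 × 0.04397 = 0.1464 m.
V₁ = Fr₁·√(g·y₁) = 2.684×√(9.81×0.04397) = 1.763 m/s; q = V₁·y₁ = 0.07751 m²/s.
V₂ = q/y₂ = 0.07751/0.1464 = 0.5296 m/s.

V₂ = 0.5296 m/s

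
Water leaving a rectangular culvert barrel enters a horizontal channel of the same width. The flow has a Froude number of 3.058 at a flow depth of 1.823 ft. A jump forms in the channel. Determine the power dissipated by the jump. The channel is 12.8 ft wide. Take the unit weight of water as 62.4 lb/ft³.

P = 170.4 hp

Fr₁ = 3.058 (given).
Bélanger equation: y₂/y₁ = ½[√(1 + 8Fr₁²) − 1] = ½[√75.811 − 1] = 3.853.
y₂ = 3.853 × 1.823 = 7.025 ft.
V₁ = Fr₁·√(g·y₁) = 3.058×√(32.2×1.823) = 23.43 ft/s; q = V₁·y₁ = 42.71 ft²/s. V₂ = q/y₂ = 42.71/7.025 = 6.080 ft/s. E₁ = y₁ + V₁²/2g = 10.35 ft; E₂ = y₂ + V₂²/2g = 7.599 ft. ΔE = E₁ − E₂ = 2.748 ft.
Q = q·b = 42.71 × 12.8 = 546.7 cfs. P = γ·Q·ΔE/550 = 62.4 × 546.7 × 2.748 / 550 = 170.4 hp.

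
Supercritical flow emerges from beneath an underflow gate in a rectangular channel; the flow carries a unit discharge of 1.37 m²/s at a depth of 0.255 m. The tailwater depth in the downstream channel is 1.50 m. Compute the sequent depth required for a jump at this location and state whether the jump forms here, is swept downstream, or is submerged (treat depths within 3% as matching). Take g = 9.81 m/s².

y₂ = 1.10 m; the jump is submerged

V₁ = q/y₁ = 1.37/0.255 = 5.37 m/s. Fr₁ = V₁/√(g·y₁) = 5.37/√(9.81×0.255) = 3.40.
Sequent-depth ratio: y₂/y₁ = ½[√(1 + 8Fr₁²) − 1] = ½[√93.31 − 1] = 4.33.
y₂ = 4.33 × 0.255 = 1.10 m.
Tailwater y_tw = 1.50 m: y_tw > y₂, so the jump is submerged.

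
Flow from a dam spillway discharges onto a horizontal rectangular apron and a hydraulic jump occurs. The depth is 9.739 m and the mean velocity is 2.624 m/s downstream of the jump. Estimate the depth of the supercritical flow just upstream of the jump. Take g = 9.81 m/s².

Fr₂ = V₂/√(g·y₂) = 2.624/√(9.81×9.739) = 0.2685.
From the momentum equation (using Fr₂), y₁/y₂ = ½[√(1 + 8Fr₂²) − 1] = ½[√1.5765 − 1] = 0.1278.
y₁ = 0.1278 × 9.739 = 1.245 m.

y₁ = 1.245 m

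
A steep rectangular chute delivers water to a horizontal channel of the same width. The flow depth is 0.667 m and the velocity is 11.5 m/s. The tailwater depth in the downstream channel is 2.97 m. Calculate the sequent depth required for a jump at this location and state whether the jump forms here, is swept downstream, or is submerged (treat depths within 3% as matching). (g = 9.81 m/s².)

y₂ = 3.92 m; the jump is swept downstream

Fr₁ = V₁/√(g·y₁) = 11.5/√(9.81×0.667) = 4.50.
Conjugate-depth relation: y₂/y₁ = ½[√(1 + 8Fr₁²) − 1] = ½[√162.7 − 1] = 5.88.
y₂ = 5.88 × 0.667 = 3.92 m.
Tailwater y_tw = 2.97 m: y_tw < y₂, so the jump is swept downstream.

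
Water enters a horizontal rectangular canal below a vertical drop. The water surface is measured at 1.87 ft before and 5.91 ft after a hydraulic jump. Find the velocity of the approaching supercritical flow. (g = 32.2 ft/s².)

V₁ = 19.9 ft/s

For a rectangular channel the momentum equation gives q² = ½·g·y₁·y₂·(y₁ + y₂) = ½×32.2×1.87×5.91×7.78 = 1384.
q = √1384 = 37.2 ft²/s.
V₁ = q/y₁ = 37.2/1.87 = 19.9 ft/s.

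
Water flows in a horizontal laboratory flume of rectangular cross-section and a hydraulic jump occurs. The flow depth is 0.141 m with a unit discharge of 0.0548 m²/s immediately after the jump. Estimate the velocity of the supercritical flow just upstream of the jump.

V₁ = 2.11 m/s

V₂ = q/y₂ = 0.0548/0.141 = 0.389 m/s; Fr₂ = V₂/√(g·y₂) = 0.330.
From the momentum equation (using Fr₂), y₁/y₂ = ½[√(1 + 8Fr₂²) − 1] = ½[√1.874 − 1] = 0.184.
y₁ = 0.184 × 0.141 = 0.0260 m.
V₁ = q/y₁ = 0.0548/0.0260 = 2.11 m/s.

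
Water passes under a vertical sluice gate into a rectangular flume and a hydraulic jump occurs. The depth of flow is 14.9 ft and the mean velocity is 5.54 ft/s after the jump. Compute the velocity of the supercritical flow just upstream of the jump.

V₁ = 48.3 ft/s

Fr₂ = V₂/√(g·y₂) = 5.54/√(32.2×14.9) = 0.253.
The Bélanger relation is symmetric: y₁/y₂ = ½[√(1 + 8Fr₂²) − 1] = ½[√1.512 − 1] = 0.115.
y₁ = 0.115 × 14.9 = 1.71 ft.
V₁ = q/y₁ = 82.5/1.71 = 48.3 ft/s.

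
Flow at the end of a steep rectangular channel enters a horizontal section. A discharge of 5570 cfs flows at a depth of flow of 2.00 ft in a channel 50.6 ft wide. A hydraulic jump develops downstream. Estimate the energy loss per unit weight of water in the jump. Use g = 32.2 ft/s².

ΔE = 30.1 ft

q = Q/b = 5570/50.6 = 110 ft²/s; V₁ = q/y₁ = 55.0 ft/s. Fr₁ = V₁/√(g·y₁) = 6.86.
By Bélanger, y₂/y₁ = ½[√(1 + 8Fr₁²) − 1] = ½[√377.3 − 1] = 9.21.
y₂ = 9.21 × 2.00 = 18.4 ft.
V₂ = q/y₂ = 110/18.4 = 5.97 ft/s. E₁ = y₁ + V₁²/2g = 49.0 ft; E₂ = y₂ + V₂²/2g = 19.0 ft. ΔE = E₁ − E₂ = 30.1 ft.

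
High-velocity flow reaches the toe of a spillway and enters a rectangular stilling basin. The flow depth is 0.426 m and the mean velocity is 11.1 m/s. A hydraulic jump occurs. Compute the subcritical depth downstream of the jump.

y₂ = 3.07 m

Fr₁ = V₁/√(g·y₁) = 11.1/√(9.81×0.426) = 5.43.
Conjugate-depth relation: y₂/y₁ = ½[√(1 + 8Fr₁²) − 1] = ½[√236.9 − 1] = 7.20.
y₂ = 7.20 × 0.426 = 3.07 m.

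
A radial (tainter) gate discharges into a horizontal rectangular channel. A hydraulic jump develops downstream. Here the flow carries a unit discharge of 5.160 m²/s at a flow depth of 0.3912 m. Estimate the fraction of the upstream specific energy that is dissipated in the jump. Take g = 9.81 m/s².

V₁ = q/y₁ = 5.160/0.3912 = 13.19 m/s. Fr₁ = V₁/√(g·y₁) = 13.19/√(9.81×0.3912) = 6.733.
From the momentum equation for a rectangular channel, y₂/y₁ = ½[√(1 + 8Fr₁²) − 1] = ½[√363.68 − 1] = 9.035.
y₂ = 9.035 × 0.3912 = 3.535 m.
E₁ = y₁ + V₁²/2g = 9.259 m. ΔE = (y₂ − y₁)³/(4y₁y₂) = 5.616 m. ΔE/E₁ = 5.616/9.259 = 0.607.

ΔE/E₁ = 0.607 (60.7%)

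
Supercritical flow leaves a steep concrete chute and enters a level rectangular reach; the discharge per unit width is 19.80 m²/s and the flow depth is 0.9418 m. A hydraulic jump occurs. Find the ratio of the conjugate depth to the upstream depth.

y₂/y₁ = 9.294

V₁ = q/y₁ = 19.80/0.9418 = 21.02 m/s. Fr₁ = V₁/√(g·y₁) = 21.02/√(9.81×0.9418) = 6.917.
Sequent-depth ratio: y₂/y₁ = ½[√(1 + 8Fr₁²) − 1] = ½[√383.71 − 1] = 9.294.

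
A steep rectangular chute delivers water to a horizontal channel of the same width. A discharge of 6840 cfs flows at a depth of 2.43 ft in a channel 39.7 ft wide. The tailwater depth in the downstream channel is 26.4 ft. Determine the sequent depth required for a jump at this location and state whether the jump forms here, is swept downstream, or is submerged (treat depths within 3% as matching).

q = Q/b = 6840/39.7 = 172 ft²/s; V₁ = q/y₁ = 70.9 ft/s. Fr₁ = V₁/√(g·y₁) = 8.02.
Bélanger equation: y₂/y₁ = ½[√(1 + 8Fr₁²) − 1] = ½[√515.0 − 1] = 10.8.
y₂ = 10.8 × 2.43 = 26.4 ft.
Tailwater y_tw = 26.4 ft: y_tw ≈ y₂, so the jump forms here.

y₂ = 26.4 ft; the jump forms here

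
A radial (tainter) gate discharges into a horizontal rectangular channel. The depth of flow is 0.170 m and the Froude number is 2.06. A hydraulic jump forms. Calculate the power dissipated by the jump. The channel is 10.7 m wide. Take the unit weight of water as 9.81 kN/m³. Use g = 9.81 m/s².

P = 2.54 kW

Fr₁ = 2.06 (given).
Sequent-depth ratio: y₂/y₁ = ½[√(1 + 8Fr₁²) − 1] = ½[√34.95 − 1] = 2.46.
y₂ = 2.46 × 0.170 = 0.417 m.
Head loss: ΔE = (y₂ − y₁)³/(4y₁y₂) = (0.417 − 0.170)³/(4×0.170×0.417) = 0.0152/0.284 = 0.0534 m.
V₁ = Fr₁·√(g·y₁) = 2.06×√(9.81×0.170) = 2.66 m/s; q = V₁·y₁ = 0.452 m²/s. Q = q·b = 0.452 × 10.7 = 4.84 m³/s. P = γ·Q·ΔE = 9.81 × 4.84 × 0.0534 = 2.54 kW.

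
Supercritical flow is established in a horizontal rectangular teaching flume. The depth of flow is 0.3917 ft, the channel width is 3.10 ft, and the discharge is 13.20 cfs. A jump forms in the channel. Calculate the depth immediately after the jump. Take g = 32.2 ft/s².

y₂ = 1.511 ft

q = Q/b = 13.20/3.10 = 4.258 ft²/s; V₁ = q/y₁ = 10.87 ft/s. Fr₁ = V₁/√(g·y₁) = 3.061.
Sequent-depth ratio: y₂/y₁ = ½[√(1 + 8Fr₁²) − 1] = ½[√75.955 − 1] = 3.858.
y₂ = 3.858 × 0.3917 = 1.511 ft.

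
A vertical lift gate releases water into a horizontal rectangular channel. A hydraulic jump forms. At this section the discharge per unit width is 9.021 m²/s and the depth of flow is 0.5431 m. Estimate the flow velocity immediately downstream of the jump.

V₂ = 1.714 m/s

V₁ = q/y₁ = 9.021/0.5431 = 16.61 m/s. Fr₁ = V₁/√(g·y₁) = 16.61/√(9.81×0.5431) = 7.196.
Sequent-depth ratio: y₂/y₁ = ½[√(1 + 8Fr₁²) − 1] = ½[√415.28 − 1] = 9.689.
y₂ = 9.689 × 0.5431 = 5.262 m.
V₂ = q/y₂ = 9.021/5.262 = 1.714 m/s.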